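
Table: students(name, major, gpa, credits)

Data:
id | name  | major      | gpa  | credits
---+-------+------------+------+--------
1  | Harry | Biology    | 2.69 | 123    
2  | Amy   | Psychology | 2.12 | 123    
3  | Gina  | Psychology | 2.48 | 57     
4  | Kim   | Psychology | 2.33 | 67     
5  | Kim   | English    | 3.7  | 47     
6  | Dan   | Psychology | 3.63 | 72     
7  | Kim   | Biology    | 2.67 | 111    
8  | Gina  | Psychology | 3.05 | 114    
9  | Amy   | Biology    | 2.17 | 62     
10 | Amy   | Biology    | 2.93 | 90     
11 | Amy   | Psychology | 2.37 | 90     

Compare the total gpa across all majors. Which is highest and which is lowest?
SELECT major, SUM(gpa)
FROM students
GROUP BY major
ORDER BY SUM(gpa)

All groups:
  English: 3.70
  Biology: 10.46
  Psychology: 15.98

Highest: Psychology (15.98)
Lowest: English (3.70)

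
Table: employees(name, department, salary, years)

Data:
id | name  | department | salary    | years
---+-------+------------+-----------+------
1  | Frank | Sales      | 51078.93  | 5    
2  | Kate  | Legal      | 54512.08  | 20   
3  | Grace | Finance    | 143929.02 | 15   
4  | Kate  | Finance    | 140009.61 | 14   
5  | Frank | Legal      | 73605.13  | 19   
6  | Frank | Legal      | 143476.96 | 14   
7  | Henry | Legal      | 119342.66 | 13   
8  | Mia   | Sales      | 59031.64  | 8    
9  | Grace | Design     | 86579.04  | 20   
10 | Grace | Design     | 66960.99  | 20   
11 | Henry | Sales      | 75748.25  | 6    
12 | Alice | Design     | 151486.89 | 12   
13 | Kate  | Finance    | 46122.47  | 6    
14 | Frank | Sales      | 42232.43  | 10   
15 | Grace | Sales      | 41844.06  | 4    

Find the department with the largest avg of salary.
SELECT department, AVG(salary) as val
FROM employees
GROUP BY department
ORDER BY val DESC
LIMIT 1

Result: Finance with avg(salary) = 110020.37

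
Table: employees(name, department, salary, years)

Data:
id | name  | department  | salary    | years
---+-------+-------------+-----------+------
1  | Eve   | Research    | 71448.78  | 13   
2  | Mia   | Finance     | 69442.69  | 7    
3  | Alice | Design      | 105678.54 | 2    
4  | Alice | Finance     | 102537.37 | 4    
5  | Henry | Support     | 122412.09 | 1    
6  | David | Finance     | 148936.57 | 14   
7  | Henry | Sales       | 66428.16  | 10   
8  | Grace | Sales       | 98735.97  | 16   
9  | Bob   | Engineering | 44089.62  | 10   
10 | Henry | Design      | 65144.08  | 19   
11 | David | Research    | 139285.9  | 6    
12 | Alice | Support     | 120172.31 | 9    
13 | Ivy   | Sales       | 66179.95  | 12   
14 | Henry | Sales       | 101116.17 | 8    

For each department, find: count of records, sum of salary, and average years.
SELECT department,
       COUNT(*) as cnt,
       SUM(salary) as total_salary,
       AVG(years) as avg_years
FROM employees
GROUP BY department

Result:
  Design: 2 records, 170822.62 total salary, 10.50 avg years
  Engineering: 1 records, 44089.62 total salary, 10.00 avg years
  Finance: 3 records, 320916.63 total salary, 8.33 avg years
  Research: 2 records, 210734.68 total salary, 9.50 avg years
  Sales: 4 records, 332460.25 total salary, 11.50 avg years
  Support: 2 records, 242584.40 total salary, 5.00 avg years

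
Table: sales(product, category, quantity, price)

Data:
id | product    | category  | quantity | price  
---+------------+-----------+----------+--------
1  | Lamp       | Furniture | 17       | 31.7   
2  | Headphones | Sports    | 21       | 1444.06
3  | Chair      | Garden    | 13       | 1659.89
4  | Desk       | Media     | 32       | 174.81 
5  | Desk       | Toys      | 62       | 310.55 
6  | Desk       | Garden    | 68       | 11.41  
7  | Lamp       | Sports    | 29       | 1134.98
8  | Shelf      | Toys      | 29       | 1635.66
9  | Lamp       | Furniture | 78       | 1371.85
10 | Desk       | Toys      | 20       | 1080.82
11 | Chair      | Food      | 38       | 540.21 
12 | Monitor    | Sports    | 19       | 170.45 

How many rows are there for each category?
SELECT category, COUNT(*) as count
FROM sales
GROUP BY category

Result:
  Food: 1
  Furniture: 2
  Garden: 2
  Media: 1
  Sports: 3
  Toys: 3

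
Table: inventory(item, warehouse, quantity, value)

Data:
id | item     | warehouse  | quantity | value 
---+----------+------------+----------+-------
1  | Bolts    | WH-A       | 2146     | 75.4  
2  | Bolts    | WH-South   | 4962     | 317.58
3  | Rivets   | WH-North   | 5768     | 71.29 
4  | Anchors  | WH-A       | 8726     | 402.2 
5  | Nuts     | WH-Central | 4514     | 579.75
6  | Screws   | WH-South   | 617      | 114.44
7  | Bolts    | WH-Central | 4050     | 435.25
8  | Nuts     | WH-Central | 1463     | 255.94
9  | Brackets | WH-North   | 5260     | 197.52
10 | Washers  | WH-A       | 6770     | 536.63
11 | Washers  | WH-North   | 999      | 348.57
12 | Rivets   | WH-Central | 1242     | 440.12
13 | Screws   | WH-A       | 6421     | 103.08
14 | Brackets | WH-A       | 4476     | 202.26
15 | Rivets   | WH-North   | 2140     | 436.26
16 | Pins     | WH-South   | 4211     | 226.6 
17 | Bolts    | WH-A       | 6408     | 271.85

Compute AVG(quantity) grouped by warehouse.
SELECT warehouse, AVG(quantity) as result
FROM inventory
GROUP BY warehouse

Result:
  WH-A: 5824.50
  WH-Central: 2817.25
  WH-North: 3541.75
  WH-South: 3263.33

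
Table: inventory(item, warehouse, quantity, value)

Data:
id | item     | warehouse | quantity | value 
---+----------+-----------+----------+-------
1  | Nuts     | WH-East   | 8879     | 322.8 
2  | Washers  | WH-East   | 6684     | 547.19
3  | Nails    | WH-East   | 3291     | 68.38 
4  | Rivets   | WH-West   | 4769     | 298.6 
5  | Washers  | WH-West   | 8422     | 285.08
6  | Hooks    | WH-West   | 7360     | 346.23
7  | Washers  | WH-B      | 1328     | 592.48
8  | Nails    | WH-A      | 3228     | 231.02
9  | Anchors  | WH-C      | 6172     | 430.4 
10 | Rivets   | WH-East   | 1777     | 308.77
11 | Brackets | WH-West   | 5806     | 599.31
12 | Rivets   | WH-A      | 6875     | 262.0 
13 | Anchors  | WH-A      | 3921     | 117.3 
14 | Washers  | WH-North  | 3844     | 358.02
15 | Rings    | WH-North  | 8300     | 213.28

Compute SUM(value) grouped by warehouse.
SELECT warehouse, SUM(value) as result
FROM inventory
GROUP BY warehouse

Result:
  WH-A: 610.32
  WH-B: 592.48
  WH-C: 430.40
  WH-East: 1247.14
  WH-North: 571.30
  WH-West: 1529.22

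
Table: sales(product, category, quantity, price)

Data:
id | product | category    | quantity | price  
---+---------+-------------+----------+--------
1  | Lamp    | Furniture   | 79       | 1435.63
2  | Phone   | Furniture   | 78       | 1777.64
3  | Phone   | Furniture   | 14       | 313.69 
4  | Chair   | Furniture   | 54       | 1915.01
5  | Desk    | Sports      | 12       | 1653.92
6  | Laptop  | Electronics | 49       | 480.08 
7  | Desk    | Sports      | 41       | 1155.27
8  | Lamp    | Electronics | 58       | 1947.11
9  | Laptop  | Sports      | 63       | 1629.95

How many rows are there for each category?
SELECT category, COUNT(*) as count
FROM sales
GROUP BY category

Result:
  Electronics: 2
  Furniture: 4
  Sports: 3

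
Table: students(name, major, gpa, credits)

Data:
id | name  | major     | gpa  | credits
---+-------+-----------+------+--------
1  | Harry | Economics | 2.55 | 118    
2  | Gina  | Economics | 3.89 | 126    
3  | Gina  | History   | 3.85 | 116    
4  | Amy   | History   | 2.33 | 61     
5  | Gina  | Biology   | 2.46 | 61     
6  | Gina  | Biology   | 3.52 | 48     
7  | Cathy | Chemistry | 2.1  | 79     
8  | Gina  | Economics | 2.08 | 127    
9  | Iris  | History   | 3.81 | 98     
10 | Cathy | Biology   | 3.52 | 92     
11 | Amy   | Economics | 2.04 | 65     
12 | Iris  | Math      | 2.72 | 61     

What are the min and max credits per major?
SELECT major, MIN(credits), MAX(credits)
FROM students
GROUP BY major

Result:
  Biology: min=48, max=92
  Chemistry: min=79, max=79
  Economics: min=65, max=127
  History: min=61, max=116
  Math: min=61, max=61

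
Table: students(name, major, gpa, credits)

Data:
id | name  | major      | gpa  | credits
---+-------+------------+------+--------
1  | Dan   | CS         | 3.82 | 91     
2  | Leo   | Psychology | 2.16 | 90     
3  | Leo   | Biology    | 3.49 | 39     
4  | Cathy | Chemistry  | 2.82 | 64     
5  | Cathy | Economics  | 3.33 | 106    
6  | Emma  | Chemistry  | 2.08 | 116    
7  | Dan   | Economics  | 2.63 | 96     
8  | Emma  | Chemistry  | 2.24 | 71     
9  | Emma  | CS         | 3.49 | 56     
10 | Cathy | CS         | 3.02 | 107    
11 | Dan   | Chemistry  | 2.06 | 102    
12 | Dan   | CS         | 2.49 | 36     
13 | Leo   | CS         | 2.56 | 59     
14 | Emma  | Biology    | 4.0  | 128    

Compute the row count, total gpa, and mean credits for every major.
SELECT major,
       COUNT(*) as cnt,
       SUM(gpa) as total_gpa,
       AVG(credits) as avg_credits
FROM students
GROUP BY major

Result:
  Biology: 2 records, 7.49 total gpa, 83.50 avg credits
  CS: 5 records, 15.38 total gpa, 69.80 avg credits
  Chemistry: 4 records, 9.20 total gpa, 88.25 avg credits
  Economics: 2 records, 5.96 total gpa, 101.00 avg credits
  Psychology: 1 records, 2.16 total gpa, 90.00 avg credits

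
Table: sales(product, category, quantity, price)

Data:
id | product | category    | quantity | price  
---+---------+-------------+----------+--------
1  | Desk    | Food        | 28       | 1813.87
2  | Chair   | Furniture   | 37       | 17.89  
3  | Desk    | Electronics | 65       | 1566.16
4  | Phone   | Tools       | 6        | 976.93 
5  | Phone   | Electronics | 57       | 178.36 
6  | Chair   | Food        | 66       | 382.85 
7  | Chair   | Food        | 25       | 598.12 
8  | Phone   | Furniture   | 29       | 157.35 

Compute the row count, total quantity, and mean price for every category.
SELECT category,
       COUNT(*) as cnt,
       SUM(quantity) as total_quantity,
       AVG(price) as avg_price
FROM sales
GROUP BY category

Result:
  Electronics: 2 records, 122 total quantity, 872.26 avg price
  Food: 3 records, 119 total quantity, 931.61 avg price
  Furniture: 2 records, 66 total quantity, 87.62 avg price
  Tools: 1 records, 6 total quantity, 976.93 avg price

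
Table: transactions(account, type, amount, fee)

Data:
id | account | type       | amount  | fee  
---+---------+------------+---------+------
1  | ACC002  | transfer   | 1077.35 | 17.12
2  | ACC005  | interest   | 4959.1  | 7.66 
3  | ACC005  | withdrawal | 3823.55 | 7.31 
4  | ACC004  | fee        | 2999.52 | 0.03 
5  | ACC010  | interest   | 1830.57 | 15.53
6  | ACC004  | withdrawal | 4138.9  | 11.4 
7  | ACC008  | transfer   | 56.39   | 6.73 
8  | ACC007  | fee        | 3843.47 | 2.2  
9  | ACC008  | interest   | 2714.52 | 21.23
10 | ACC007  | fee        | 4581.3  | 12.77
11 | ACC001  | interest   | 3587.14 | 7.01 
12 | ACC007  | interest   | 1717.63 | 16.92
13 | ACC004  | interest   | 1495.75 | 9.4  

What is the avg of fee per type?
SELECT type, AVG(fee) as result
FROM transactions
GROUP BY type

Result:
  fee: 5.00
  interest: 12.96
  transfer: 11.93
  withdrawal: 9.36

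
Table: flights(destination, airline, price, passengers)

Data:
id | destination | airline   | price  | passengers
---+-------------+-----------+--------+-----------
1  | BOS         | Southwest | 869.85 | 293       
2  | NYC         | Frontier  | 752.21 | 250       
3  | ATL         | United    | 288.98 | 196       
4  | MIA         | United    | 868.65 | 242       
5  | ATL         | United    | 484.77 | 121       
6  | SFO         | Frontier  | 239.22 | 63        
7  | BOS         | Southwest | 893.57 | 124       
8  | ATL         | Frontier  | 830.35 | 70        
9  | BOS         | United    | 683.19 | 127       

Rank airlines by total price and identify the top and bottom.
SELECT airline, SUM(price)
FROM flights
GROUP BY airline
ORDER BY SUM(price)

All groups:
  Southwest: 1763.42
  Frontier: 1821.78
  United: 2325.59

Highest: United (2325.59)
Lowest: Southwest (1763.42)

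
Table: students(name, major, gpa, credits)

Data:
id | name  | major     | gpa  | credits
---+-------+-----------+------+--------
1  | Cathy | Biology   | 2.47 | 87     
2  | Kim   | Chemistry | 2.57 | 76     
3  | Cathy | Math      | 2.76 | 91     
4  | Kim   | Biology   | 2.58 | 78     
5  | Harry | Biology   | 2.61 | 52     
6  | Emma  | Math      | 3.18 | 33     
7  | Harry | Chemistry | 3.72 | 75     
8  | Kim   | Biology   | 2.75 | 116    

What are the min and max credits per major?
SELECT major, MIN(credits), MAX(credits)
FROM students
GROUP BY major

Result:
  Biology: min=52, max=116
  Chemistry: min=75, max=76
  Math: min=33, max=91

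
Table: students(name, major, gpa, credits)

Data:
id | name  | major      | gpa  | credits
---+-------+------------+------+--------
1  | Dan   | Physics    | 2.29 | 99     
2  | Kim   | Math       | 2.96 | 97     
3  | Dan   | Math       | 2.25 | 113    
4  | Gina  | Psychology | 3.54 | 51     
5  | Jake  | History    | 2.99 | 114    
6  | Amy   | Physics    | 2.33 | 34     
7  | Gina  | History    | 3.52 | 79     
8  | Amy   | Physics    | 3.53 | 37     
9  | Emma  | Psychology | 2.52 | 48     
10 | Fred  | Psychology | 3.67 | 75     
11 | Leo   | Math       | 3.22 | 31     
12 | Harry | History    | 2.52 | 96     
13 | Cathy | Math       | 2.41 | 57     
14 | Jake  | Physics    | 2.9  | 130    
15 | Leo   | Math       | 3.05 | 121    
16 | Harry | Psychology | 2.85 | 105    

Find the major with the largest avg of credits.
SELECT major, AVG(credits) as val
FROM students
GROUP BY major
ORDER BY val DESC
LIMIT 1

Result: History with avg(credits) = 96.33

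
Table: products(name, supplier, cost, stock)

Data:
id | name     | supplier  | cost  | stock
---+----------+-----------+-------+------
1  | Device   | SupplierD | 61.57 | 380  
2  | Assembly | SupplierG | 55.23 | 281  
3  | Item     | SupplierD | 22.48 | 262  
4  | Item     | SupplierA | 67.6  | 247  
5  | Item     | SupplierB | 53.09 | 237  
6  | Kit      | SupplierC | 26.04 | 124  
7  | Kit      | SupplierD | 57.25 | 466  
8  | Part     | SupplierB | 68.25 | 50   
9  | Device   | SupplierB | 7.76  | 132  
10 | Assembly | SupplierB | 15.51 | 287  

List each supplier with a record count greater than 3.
SELECT supplier, COUNT(*) as cnt
FROM products
GROUP BY supplier
HAVING COUNT(*) > 3

Result:
  SupplierB: 4

Note: HAVING filters groups after aggregation, WHERE filters rows before.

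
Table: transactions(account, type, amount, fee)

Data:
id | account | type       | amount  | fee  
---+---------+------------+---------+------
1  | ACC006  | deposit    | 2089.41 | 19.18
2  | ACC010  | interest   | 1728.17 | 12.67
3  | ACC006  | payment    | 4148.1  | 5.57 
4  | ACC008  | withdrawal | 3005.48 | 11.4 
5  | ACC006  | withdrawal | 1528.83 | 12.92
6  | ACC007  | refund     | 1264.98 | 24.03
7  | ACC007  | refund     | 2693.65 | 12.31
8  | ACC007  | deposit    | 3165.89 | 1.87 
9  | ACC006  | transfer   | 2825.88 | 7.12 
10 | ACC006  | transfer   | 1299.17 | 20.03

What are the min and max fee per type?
SELECT type, MIN(fee), MAX(fee)
FROM transactions
GROUP BY type

Result:
  deposit: min=1.87, max=19.18
  interest: min=12.67, max=12.67
  payment: min=5.57, max=5.57
  refund: min=12.31, max=24.03
  transfer: min=7.12, max=20.03
  withdrawal: min=11.40, max=12.92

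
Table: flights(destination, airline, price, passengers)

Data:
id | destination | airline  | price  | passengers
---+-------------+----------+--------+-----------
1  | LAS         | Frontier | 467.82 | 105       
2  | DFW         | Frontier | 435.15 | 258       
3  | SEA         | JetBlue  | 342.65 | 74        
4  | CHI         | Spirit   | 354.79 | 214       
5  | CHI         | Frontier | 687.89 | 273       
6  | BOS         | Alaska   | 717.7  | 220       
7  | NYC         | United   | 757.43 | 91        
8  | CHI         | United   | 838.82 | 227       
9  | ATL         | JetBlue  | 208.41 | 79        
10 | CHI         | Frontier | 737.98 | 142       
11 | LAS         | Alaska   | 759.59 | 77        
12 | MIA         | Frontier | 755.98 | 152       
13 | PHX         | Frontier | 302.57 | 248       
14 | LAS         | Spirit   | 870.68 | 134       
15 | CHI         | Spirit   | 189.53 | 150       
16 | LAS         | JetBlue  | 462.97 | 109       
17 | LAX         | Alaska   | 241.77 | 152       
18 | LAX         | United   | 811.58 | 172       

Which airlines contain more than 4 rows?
SELECT airline, COUNT(*) as cnt
FROM flights
GROUP BY airline
HAVING COUNT(*) > 4

Result:
  Frontier: 6

Note: HAVING filters groups after aggregation, WHERE filters rows before.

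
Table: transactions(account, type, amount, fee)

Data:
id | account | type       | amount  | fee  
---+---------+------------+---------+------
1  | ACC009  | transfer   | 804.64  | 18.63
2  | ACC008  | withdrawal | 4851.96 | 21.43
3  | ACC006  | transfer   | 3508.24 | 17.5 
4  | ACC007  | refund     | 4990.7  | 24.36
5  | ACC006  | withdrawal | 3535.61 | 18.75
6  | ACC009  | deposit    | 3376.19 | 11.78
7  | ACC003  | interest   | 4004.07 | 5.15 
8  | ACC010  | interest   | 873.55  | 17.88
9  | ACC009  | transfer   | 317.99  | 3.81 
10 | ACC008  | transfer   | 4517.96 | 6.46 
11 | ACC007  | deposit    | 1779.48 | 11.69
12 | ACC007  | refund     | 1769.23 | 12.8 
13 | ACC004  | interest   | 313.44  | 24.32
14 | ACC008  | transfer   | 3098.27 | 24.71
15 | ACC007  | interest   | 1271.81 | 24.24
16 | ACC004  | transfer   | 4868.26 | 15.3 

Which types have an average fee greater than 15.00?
SELECT type, AVG(fee)
FROM transactions
GROUP BY type
HAVING AVG(fee) > 15.00

Result:
  interest: avg=17.90
  refund: avg=18.58
  withdrawal: avg=20.09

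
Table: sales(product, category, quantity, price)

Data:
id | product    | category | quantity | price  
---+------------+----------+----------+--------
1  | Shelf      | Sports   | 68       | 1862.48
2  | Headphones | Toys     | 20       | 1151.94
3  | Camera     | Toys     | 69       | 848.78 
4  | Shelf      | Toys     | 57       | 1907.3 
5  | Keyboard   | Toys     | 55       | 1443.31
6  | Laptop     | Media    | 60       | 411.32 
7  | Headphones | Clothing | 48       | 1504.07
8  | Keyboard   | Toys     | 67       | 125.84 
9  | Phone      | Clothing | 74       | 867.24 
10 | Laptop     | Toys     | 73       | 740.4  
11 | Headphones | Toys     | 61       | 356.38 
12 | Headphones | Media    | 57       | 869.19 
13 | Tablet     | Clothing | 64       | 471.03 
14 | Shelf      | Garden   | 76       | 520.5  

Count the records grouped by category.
SELECT category, COUNT(*) as count
FROM sales
GROUP BY category

Result:
  Clothing: 3
  Garden: 1
  Media: 2
  Sports: 1
  Toys: 7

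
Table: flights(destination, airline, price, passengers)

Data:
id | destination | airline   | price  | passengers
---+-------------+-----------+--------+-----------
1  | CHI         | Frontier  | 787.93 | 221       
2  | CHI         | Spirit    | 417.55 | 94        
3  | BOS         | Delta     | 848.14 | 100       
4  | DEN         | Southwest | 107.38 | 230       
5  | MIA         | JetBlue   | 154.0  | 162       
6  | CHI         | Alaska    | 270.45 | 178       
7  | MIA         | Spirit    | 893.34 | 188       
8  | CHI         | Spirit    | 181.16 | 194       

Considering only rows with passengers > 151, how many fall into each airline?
SELECT airline, COUNT(*)
FROM flights
WHERE passengers > 151
GROUP BY airline

Note: WHERE filters rows before grouping.

Result:
  Alaska: 1
  Frontier: 1
  JetBlue: 1
  Southwest: 1
  Spirit: 2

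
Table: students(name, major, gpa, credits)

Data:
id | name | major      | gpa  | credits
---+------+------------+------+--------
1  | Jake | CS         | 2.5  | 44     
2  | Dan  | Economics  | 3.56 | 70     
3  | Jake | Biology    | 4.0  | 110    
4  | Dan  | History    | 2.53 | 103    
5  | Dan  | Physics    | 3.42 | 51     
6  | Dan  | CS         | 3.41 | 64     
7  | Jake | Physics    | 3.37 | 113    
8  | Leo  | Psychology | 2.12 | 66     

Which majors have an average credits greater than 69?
SELECT major, AVG(credits)
FROM students
GROUP BY major
HAVING AVG(credits) > 69

Result:
  Biology: avg=110.00
  Economics: avg=70.00
  History: avg=103.00
  Physics: avg=82.00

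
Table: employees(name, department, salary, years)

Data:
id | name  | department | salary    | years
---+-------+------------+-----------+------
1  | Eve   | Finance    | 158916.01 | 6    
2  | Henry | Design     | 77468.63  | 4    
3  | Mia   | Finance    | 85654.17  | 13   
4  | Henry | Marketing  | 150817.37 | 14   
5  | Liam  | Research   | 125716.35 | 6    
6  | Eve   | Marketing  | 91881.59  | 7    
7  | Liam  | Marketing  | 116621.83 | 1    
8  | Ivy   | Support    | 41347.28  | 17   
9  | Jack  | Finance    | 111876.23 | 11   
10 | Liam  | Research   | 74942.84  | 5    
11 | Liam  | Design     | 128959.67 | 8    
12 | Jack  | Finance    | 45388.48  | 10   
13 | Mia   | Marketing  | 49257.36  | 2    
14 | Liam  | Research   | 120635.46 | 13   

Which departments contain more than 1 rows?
SELECT department, COUNT(*) as cnt
FROM employees
GROUP BY department
HAVING COUNT(*) > 1

Result:
  Design: 2
  Finance: 4
  Marketing: 4
  Research: 3

Note: HAVING filters groups after aggregation, WHERE filters rows before.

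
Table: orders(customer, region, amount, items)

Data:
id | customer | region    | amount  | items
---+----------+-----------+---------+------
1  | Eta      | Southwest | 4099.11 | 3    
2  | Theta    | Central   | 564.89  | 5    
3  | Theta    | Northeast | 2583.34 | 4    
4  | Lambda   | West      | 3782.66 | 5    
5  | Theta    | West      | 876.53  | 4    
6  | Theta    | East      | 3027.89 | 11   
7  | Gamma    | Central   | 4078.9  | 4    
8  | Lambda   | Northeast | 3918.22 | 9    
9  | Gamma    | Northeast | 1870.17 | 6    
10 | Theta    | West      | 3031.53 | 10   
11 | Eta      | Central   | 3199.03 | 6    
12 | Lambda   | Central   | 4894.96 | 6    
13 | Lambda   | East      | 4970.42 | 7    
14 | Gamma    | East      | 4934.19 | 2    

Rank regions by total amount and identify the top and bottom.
SELECT region, SUM(amount)
FROM orders
GROUP BY region
ORDER BY SUM(amount)

All groups:
  Southwest: 4099.11
  West: 7690.72
  Northeast: 8371.73
  Central: 12737.78
  East: 12932.50

Highest: East (12932.50)
Lowest: Southwest (4099.11)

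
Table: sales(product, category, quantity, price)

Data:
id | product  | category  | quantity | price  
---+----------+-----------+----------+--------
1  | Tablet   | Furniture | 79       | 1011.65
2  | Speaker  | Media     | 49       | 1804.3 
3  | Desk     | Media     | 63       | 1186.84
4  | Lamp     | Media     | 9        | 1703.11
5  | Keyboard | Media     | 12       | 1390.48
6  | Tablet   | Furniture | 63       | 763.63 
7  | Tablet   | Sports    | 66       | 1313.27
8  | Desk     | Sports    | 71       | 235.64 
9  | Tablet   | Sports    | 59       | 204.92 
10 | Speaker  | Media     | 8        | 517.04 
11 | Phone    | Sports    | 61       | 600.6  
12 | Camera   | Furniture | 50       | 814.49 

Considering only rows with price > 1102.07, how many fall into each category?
SELECT category, COUNT(*)
FROM sales
WHERE price > 1102.07
GROUP BY category

Note: WHERE filters rows before grouping.

Result:
  Media: 4
  Sports: 1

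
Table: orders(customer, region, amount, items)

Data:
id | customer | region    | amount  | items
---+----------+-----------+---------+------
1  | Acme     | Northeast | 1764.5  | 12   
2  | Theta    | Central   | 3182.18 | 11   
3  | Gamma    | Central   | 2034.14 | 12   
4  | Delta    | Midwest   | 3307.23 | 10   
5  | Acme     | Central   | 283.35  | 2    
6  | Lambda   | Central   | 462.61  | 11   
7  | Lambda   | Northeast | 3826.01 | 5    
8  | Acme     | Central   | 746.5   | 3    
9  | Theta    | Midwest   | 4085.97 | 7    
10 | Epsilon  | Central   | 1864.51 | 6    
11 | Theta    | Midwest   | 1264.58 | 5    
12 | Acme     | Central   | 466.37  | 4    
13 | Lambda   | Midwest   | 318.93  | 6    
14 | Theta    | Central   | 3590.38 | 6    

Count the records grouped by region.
SELECT region, COUNT(*) as count
FROM orders
GROUP BY region

Result:
  Central: 8
  Midwest: 4
  Northeast: 2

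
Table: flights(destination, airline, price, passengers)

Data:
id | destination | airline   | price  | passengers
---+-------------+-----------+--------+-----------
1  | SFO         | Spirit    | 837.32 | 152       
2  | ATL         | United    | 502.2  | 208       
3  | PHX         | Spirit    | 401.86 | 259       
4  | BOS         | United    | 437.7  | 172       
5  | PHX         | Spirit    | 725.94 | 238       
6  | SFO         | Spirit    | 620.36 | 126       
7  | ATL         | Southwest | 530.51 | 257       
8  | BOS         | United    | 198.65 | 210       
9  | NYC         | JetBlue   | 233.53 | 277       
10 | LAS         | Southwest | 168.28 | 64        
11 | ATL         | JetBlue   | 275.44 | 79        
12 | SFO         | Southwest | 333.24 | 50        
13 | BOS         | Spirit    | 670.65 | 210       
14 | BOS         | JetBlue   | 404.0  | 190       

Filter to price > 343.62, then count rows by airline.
SELECT airline, COUNT(*)
FROM flights
WHERE price > 343.62
GROUP BY airline

Note: WHERE filters rows before grouping.

Result:
  JetBlue: 1
  Southwest: 1
  Spirit: 5
  United: 2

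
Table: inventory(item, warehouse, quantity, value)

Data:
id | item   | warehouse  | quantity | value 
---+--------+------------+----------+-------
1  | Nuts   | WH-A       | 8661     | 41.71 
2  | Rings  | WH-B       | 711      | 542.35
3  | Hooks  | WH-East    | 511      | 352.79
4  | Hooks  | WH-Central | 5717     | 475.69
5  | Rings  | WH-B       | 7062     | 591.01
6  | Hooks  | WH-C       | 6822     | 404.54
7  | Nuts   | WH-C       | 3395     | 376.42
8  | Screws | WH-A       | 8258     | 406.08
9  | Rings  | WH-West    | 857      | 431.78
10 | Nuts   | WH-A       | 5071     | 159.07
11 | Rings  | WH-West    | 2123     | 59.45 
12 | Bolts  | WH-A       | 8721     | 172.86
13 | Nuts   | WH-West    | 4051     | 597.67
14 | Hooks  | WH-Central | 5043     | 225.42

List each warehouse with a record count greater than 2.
SELECT warehouse, COUNT(*) as cnt
FROM inventory
GROUP BY warehouse
HAVING COUNT(*) > 2

Result:
  WH-A: 4
  WH-West: 3

Note: HAVING filters groups after aggregation, WHERE filters rows before.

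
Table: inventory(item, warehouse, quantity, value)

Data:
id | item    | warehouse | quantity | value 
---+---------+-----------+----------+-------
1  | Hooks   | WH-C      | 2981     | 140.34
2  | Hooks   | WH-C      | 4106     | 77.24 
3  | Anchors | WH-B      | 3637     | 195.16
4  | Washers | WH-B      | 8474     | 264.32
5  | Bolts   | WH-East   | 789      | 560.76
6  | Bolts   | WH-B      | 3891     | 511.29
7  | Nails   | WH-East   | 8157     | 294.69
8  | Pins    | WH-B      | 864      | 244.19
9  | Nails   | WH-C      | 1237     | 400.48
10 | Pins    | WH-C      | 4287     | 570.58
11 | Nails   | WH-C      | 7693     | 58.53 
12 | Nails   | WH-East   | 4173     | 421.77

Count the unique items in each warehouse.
SELECT warehouse, COUNT(DISTINCT item)
FROM inventory
GROUP BY warehouse

Result:
  WH-B: 4 distinct
  WH-C: 3 distinct
  WH-East: 2 distinct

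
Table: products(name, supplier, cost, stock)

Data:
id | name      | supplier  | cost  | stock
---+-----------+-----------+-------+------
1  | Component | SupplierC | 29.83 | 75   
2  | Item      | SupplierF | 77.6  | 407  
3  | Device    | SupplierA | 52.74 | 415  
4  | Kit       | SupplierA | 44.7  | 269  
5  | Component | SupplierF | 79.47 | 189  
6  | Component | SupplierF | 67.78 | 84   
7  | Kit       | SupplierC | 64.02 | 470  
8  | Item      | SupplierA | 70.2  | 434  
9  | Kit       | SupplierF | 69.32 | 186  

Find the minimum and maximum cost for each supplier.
SELECT supplier, MIN(cost), MAX(cost)
FROM products
GROUP BY supplier

Result:
  SupplierA: min=44.70, max=70.20
  SupplierC: min=29.83, max=64.02
  SupplierF: min=67.78, max=79.47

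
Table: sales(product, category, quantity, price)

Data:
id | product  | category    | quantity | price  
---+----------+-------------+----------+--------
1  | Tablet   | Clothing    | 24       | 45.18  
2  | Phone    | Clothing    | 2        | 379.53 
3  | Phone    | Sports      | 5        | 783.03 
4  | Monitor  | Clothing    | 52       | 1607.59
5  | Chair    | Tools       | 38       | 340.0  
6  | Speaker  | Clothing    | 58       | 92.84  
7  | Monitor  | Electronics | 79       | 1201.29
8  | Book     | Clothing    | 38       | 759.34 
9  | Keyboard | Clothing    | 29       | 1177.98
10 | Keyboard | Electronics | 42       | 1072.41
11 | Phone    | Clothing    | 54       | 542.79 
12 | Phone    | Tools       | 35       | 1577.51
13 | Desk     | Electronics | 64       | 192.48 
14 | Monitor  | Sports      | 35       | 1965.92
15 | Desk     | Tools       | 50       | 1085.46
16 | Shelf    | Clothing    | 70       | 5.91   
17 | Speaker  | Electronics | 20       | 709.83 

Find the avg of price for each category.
SELECT category, AVG(price) as result
FROM sales
GROUP BY category

Result:
  Clothing: 576.40
  Electronics: 794.00
  Sports: 1374.48
  Tools: 1000.99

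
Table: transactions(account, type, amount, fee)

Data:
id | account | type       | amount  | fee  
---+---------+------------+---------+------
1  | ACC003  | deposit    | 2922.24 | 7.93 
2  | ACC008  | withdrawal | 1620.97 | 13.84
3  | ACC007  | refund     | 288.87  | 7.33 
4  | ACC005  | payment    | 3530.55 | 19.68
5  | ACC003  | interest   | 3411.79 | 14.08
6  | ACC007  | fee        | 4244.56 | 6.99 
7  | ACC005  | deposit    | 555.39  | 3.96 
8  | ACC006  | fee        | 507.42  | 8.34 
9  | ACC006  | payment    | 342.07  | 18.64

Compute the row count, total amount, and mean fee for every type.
SELECT type,
       COUNT(*) as cnt,
       SUM(amount) as total_amount,
       AVG(fee) as avg_fee
FROM transactions
GROUP BY type

Result:
  deposit: 2 records, 3477.63 total amount, 5.95 avg fee
  fee: 2 records, 4751.98 total amount, 7.67 avg fee
  interest: 1 records, 3411.79 total amount, 14.08 avg fee
  payment: 2 records, 3872.62 total amount, 19.16 avg fee
  refund: 1 records, 288.87 total amount, 7.33 avg fee
  withdrawal: 1 records, 1620.97 total amount, 13.84 avg fee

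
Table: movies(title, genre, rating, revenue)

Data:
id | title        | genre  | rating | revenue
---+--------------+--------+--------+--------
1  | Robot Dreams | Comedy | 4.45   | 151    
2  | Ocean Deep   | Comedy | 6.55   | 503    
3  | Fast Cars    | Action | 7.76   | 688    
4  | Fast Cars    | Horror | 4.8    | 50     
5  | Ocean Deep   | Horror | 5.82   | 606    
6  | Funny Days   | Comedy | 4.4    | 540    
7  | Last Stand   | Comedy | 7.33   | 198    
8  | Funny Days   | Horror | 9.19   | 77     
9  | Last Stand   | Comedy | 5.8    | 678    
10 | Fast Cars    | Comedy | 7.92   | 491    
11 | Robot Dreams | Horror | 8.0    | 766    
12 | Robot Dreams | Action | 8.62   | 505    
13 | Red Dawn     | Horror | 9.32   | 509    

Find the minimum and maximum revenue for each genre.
SELECT genre, MIN(revenue), MAX(revenue)
FROM movies
GROUP BY genre

Result:
  Action: min=505, max=688
  Comedy: min=151, max=678
  Horror: min=50, max=766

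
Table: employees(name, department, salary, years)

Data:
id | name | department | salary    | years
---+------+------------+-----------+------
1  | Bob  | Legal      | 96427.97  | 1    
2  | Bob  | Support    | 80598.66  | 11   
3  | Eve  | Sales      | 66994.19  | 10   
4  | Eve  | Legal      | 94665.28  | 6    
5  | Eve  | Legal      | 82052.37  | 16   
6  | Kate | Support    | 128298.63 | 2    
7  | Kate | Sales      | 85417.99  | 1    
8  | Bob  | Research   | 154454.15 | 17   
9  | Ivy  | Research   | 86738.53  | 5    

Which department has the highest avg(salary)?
SELECT department, AVG(salary) as val
FROM employees
GROUP BY department
ORDER BY val DESC
LIMIT 1

Result: Research with avg(salary) = 120596.34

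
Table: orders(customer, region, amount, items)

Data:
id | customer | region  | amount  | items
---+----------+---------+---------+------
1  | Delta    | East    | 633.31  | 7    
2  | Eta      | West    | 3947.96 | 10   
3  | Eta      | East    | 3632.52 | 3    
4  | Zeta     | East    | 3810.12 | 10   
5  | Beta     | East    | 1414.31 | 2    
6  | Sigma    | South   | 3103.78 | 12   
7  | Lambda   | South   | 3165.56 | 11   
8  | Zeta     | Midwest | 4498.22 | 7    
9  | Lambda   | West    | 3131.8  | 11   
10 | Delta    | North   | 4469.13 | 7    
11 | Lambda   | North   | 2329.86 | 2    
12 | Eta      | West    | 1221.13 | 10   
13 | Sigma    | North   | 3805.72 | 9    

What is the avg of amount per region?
SELECT region, AVG(amount) as result
FROM orders
GROUP BY region

Result:
  East: 2372.57
  Midwest: 4498.22
  North: 3534.90
  South: 3134.67
  West: 2766.96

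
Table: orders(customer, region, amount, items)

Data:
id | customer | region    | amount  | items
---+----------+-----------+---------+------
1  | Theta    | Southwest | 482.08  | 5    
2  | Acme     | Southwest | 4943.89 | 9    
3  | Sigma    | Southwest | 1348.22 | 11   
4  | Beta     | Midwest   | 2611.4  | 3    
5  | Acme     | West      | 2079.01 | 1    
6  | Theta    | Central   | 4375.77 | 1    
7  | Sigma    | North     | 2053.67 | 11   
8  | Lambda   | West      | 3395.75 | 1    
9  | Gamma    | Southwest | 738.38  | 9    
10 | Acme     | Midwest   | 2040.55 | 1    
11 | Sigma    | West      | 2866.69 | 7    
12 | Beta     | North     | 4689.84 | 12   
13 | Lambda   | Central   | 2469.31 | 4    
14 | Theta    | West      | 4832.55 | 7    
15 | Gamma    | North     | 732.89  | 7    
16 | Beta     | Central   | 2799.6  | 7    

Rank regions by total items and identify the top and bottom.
SELECT region, SUM(items)
FROM orders
GROUP BY region
ORDER BY SUM(items)

All groups:
  Midwest: 4
  Central: 12
  West: 16
  North: 30
  Southwest: 34

Highest: Southwest (34)
Lowest: Midwest (4)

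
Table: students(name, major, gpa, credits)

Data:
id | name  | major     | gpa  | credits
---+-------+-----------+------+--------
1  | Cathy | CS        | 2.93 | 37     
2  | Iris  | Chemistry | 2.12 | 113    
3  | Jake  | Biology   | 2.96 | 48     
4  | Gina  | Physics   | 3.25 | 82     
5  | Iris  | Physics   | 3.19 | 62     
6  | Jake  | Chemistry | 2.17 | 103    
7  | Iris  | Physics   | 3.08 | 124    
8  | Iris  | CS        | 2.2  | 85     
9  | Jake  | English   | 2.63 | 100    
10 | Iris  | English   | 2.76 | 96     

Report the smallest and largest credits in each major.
SELECT major, MIN(credits), MAX(credits)
FROM students
GROUP BY major

Result:
  Biology: min=48, max=48
  CS: min=37, max=85
  Chemistry: min=103, max=113
  English: min=96, max=100
  Physics: min=62, max=124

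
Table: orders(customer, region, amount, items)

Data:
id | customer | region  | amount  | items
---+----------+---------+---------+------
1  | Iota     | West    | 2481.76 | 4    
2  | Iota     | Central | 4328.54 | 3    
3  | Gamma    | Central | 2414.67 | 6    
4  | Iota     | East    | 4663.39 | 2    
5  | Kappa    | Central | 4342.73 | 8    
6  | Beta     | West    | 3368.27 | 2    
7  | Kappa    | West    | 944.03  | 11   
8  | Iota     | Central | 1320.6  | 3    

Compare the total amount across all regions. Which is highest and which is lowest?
SELECT region, SUM(amount)
FROM orders
GROUP BY region
ORDER BY SUM(amount)

All groups:
  East: 4663.39
  West: 6794.06
  Central: 12406.54

Highest: Central (12406.54)
Lowest: East (4663.39)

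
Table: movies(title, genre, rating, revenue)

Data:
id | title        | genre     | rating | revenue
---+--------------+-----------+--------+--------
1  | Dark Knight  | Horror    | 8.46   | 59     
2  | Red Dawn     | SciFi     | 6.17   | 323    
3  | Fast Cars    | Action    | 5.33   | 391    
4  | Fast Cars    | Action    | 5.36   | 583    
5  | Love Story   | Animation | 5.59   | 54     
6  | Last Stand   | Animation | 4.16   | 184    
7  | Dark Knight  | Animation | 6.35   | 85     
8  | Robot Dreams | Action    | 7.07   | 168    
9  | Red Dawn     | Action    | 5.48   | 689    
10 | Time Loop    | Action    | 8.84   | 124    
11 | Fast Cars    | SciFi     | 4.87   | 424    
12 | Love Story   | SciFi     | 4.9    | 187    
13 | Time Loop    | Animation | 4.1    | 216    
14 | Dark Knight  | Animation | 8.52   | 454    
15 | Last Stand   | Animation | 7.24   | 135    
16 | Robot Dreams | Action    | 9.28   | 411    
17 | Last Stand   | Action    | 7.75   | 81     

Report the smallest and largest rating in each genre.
SELECT genre, MIN(rating), MAX(rating)
FROM movies
GROUP BY genre

Result:
  Action: min=5.33, max=9.28
  Animation: min=4.10, max=8.52
  Horror: min=8.46, max=8.46
  SciFi: min=4.87, max=6.17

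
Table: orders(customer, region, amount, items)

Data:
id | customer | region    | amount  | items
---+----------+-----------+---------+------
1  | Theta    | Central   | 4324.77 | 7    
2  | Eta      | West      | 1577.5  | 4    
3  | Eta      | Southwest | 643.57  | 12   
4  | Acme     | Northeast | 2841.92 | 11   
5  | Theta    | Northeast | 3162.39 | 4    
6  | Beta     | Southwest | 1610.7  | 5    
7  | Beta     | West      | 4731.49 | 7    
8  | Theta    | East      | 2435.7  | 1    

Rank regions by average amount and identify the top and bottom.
SELECT region, AVG(amount)
FROM orders
GROUP BY region
ORDER BY AVG(amount)

All groups:
  Southwest: 1127.14
  East: 2435.70
  Northeast: 3002.16
  West: 3154.50
  Central: 4324.77

Highest: Central (4324.77)
Lowest: Southwest (1127.14)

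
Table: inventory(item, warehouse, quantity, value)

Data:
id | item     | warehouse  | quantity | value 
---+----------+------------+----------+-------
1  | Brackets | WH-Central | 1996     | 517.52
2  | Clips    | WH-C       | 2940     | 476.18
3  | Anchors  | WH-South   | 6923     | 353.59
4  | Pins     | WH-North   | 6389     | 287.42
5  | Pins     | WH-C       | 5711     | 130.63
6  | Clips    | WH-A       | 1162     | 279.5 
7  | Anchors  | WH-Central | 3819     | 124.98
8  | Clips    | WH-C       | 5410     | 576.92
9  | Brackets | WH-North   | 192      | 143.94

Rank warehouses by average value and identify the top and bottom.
SELECT warehouse, AVG(value)
FROM inventory
GROUP BY warehouse
ORDER BY AVG(value)

All groups:
  WH-North: 215.68
  WH-A: 279.50
  WH-Central: 321.25
  WH-South: 353.59
  WH-C: 394.58

Highest: WH-C (394.58)
Lowest: WH-North (215.68)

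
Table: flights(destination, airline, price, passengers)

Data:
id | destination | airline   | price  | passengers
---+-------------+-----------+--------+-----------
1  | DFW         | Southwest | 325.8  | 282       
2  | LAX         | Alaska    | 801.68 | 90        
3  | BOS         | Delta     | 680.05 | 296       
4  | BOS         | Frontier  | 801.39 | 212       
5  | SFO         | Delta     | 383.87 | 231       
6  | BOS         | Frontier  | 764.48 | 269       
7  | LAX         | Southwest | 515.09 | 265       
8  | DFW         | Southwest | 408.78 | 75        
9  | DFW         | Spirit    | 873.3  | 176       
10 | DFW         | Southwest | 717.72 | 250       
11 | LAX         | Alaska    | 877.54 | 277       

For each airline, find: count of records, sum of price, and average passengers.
SELECT airline,
       COUNT(*) as cnt,
       SUM(price) as total_price,
       AVG(passengers) as avg_passengers
FROM flights
GROUP BY airline

Result:
  Alaska: 2 records, 1679.22 total price, 183.50 avg passengers
  Delta: 2 records, 1063.92 total price, 263.50 avg passengers
  Frontier: 2 records, 1565.87 total price, 240.50 avg passengers
  Southwest: 4 records, 1967.39 total price, 218.00 avg passengers
  Spirit: 1 records, 873.30 total price, 176.00 avg passengers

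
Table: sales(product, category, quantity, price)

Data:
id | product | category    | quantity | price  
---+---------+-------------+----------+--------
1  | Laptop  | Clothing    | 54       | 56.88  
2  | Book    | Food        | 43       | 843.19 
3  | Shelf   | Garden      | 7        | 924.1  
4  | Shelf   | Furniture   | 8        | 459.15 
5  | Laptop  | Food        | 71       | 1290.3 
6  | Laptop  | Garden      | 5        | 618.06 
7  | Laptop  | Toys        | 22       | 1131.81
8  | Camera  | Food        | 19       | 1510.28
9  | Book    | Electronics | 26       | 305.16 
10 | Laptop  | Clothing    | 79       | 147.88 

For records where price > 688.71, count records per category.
SELECT category, COUNT(*)
FROM sales
WHERE price > 688.71
GROUP BY category

Note: WHERE filters rows before grouping.

Result:
  Food: 3
  Garden: 1
  Toys: 1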